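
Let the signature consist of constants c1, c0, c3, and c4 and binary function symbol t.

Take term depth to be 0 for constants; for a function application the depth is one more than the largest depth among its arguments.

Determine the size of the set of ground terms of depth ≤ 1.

Let N_k = |{terms of depth ≤ k}|. Then N_0 = 4 and N_k = 4 + N_{k-1}^2 for k ≥ 1 (one summand per function symbol, arity giving the exponent).
N_0 = 4
N_1 = 4 + 4^2 = 20

20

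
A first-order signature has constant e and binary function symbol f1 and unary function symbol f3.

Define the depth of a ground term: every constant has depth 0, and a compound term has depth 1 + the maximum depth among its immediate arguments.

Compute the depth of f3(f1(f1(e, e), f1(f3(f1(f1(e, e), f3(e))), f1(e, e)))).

depth(f1(e, e)) = 1 + max(0, 0) = 1
depth(f3(e)) = 1 + depth(e) = 1 + 0 = 1
depth(f1(f1(e, e), f3(e))) = 1 + max(1, 1) = 2
depth(f3(f1(f1(e, e), f3(e)))) = 1 + depth(f1(f1(e, e), f3(e))) = 1 + 2 = 3
depth(f1(f3(f1(f1(e, e), f3(e))), f1(e, e))) = 1 + max(3, 1) = 4
depth(f1(f1(e, e), f1(f3(f1(f1(e, e), f3(e))), f1(e, e)))) = 1 + max(1, 4) = 5
depth(f3(f1(f1(e, e), f1(f3(f1(f1(e, e), f3(e))), f1(e, e))))) = 1 + depth(f1(f1(e, e), f1(f3(f1(f1(e, e), f3(e))), f1(e, e)))) = 1 + 5 = 6

6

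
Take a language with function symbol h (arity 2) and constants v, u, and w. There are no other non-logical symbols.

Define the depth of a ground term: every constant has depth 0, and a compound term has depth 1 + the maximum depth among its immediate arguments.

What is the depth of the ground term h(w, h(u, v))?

depth(h(u, v)) = 1 + max(0, 0) = 1
depth(h(w, h(u, v))) = 1 + max(0, 1) = 2

2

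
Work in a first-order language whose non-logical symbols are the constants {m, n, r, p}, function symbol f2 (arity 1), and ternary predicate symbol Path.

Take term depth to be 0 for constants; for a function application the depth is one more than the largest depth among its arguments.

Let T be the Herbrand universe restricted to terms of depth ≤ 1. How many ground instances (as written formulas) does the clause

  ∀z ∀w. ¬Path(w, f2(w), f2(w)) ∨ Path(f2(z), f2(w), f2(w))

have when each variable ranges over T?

Ground terms of depth ≤ 1:
  Let N_k count ground terms of depth at most k. Each non-constant term of depth ≤ k is some function symbol applied to depth-≤(k−1) arguments, giving N_k = 4 + N_{k-1}.
  N_0 = 4
  N_1 = 4 + 4 = 8
  Explicitly: m, n, r, p, f2(m), f2(n), f2(r), f2(p).
So there are 8 ground terms available for substitution.
There are 2 variables to instantiate (z, w), each occurring in at least one literal, so different choices give different ground instances.
Number of ground instances = 8^2 = 64.

64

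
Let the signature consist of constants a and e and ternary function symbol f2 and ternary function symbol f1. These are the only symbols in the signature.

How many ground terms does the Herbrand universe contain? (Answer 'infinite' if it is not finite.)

infinite

The signature has at least one function symbol (f2, arity 3) and at least one constant (a).
Iterating f2 gives infinitely many distinct ground terms: a, f2(a, a, a), f2(f2(a, a, a), f2(a, a, a), f2(a, a, a)), ...
So the Herbrand universe is infinite.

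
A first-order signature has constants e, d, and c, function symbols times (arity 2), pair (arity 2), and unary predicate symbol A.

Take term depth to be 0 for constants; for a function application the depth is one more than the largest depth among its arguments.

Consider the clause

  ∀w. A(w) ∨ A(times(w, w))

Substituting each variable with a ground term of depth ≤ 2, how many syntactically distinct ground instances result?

Ground terms of depth ≤ 2:
  Count level by level. With function symbols times/2, pair/2, the terms of depth ≤ k are the 3 constants together with each function applied to depth-≤(k−1) tuples, so N_k = 3 + N_{k-1}^2 + N_{k-1}^2.
  N_0 = 3
  N_1 = 3 + 3^2 + 3^2 = 21
  N_2 = 3 + 21^2 + 21^2 = 885
So there are 885 ground terms available for substitution.
The clause has 1 distinct variable (w), which appears in the body. In the free term algebra distinct substitutions yield syntactically distinct ground instances.
Number of ground instances = 885.

885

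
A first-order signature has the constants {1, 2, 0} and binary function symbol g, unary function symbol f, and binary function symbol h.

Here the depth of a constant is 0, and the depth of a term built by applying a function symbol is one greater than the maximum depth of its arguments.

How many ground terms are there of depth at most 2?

1179

Write N_k for the number of ground terms of depth ≤ k. A term of depth ≤ k is either a constant or a function symbol applied to arguments of depth ≤ k−1, so N_k = 3 + N_{k-1}^2 + N_{k-1} + N_{k-1}^2.
N_0 = 3
N_1 = 3 + 3^2 + 3 + 3^2 = 24
N_2 = 3 + 24^2 + 24 + 24^2 = 1179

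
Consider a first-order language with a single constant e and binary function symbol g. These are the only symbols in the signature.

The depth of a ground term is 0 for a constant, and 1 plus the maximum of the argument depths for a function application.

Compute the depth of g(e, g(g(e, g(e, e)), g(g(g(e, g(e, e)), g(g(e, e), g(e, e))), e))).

6

depth(g(e, e)) = 1 + max(0, 0) = 1
depth(g(e, g(e, e))) = 1 + max(0, 1) = 2
depth(g(g(e, e), g(e, e))) = 1 + max(1, 1) = 2
depth(g(g(e, g(e, e)), g(g(e, e), g(e, e)))) = 1 + max(2, 2) = 3
depth(g(g(g(e, g(e, e)), g(g(e, e), g(e, e))), e)) = 1 + max(3, 0) = 4
depth(g(g(e, g(e, e)), g(g(g(e, g(e, e)), g(g(e, e), g(e, e))), e))) = 1 + max(2, 4) = 5
depth(g(e, g(g(e, g(e, e)), g(g(g(e, g(e, e)), g(g(e, e), g(e, e))), e)))) = 1 + max(0, 5) = 6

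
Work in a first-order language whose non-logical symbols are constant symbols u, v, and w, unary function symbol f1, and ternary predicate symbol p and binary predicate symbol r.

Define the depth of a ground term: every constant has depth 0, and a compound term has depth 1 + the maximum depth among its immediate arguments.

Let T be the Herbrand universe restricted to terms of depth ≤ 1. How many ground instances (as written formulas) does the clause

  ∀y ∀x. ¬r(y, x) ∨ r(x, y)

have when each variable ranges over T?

Ground terms of depth ≤ 1:
  Let N_k = |{terms of depth ≤ k}|. Then N_0 = 3 and N_k = 3 + N_{k-1} for k ≥ 1 (one summand per function symbol, arity giving the exponent).
  N_0 = 3
  N_1 = 3 + 3 = 6
So there are 6 ground terms available for substitution.
The clause has 2 distinct variables (y, x), each appearing in the body. In the free term algebra distinct substitutions yield syntactically distinct ground instances.
Number of ground instances = 6^2 = 36.

36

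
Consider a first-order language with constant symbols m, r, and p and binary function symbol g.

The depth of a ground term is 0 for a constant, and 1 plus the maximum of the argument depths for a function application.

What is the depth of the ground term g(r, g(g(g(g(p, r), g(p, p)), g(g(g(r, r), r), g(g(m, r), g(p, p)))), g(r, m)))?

6

depth(g(p, r)) = 1 + max(0, 0) = 1
depth(g(p, p)) = 1 + max(0, 0) = 1
depth(g(g(p, r), g(p, p))) = 1 + max(1, 1) = 2
depth(g(r, r)) = 1 + max(0, 0) = 1
depth(g(g(r, r), r)) = 1 + max(1, 0) = 2
depth(g(m, r)) = 1 + max(0, 0) = 1
depth(g(g(m, r), g(p, p))) = 1 + max(1, 1) = 2
depth(g(g(g(r, r), r), g(g(m, r), g(p, p)))) = 1 + max(2, 2) = 3
depth(g(g(g(p, r), g(p, p)), g(g(g(r, r), r), g(g(m, r), g(p, p))))) = 1 + max(2, 3) = 4
depth(g(r, m)) = 1 + max(0, 0) = 1
depth(g(g(g(g(p, r), g(p, p)), g(g(g(r, r), r), g(g(m, r), g(p, p)))), g(r, m))) = 1 + max(4, 1) = 5
depth(g(r, g(g(g(g(p, r), g(p, p)), g(g(g(r, r), r), g(g(m, r), g(p, p)))), g(r, m)))) = 1 + max(0, 5) = 6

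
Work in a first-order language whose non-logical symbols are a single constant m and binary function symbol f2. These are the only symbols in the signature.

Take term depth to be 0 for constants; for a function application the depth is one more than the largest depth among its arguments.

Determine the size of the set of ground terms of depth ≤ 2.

5

Write N_k for the number of ground terms of depth ≤ k. A term of depth ≤ k is either a constant or a function symbol applied to arguments of depth ≤ k−1, so N_k = 1 + N_{k-1}^2.
N_0 = 1
N_1 = 1 + 1^2 = 2
N_2 = 1 + 2^2 = 5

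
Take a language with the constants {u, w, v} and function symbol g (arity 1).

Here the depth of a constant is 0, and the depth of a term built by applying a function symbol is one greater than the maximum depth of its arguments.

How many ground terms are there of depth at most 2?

9

If N_k denotes the number of depth-≤k ground terms, the 3 constants give N_0 = 3, and each function symbol of arity r contributes N_{k-1}^r new terms at level k: N_k = 3 + N_{k-1}.
N_0 = 3
N_1 = 3 + 3 = 6
N_2 = 3 + 6 = 9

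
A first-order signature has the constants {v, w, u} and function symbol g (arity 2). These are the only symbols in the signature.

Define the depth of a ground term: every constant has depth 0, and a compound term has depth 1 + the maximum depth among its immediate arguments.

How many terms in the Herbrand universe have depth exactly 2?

135

Count level by level. With function symbols g/2, the terms of depth ≤ k are the 3 constants together with each function applied to depth-≤(k−1) tuples, so N_k = 3 + N_{k-1}^2.
N_0 = 3
N_1 = 3 + 3^2 = 12
N_2 = 3 + 12^2 = 147
Terms of depth exactly 2: N_2 − N_1 = 147 − 12 = 135.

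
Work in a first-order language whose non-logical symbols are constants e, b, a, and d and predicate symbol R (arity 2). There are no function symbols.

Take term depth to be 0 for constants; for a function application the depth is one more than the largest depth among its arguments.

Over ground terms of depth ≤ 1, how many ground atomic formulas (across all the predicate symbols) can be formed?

16

First count ground terms of depth ≤ 1.
With no function symbols every ground term is a constant, so there are exactly 4 ground terms at every depth bound.
N_0 = 4
N_1 = 4
So |H| = 4.
Ground atoms are formed by filling each argument slot of a predicate with a term from H, so an r-ary predicate gives |H|^r atoms:
  R: 4^2 = 16
Total ground atoms: 16.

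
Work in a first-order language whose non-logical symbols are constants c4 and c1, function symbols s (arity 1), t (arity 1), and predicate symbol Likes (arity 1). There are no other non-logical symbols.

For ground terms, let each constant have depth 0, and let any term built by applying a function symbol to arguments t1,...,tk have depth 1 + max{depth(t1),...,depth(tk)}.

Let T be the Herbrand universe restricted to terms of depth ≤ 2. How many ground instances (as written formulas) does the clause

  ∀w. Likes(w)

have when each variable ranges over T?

Ground terms of depth ≤ 2:
  Write N_k for the number of ground terms of depth ≤ k. A term of depth ≤ k is either a constant or a function symbol applied to arguments of depth ≤ k−1, so N_k = 2 + N_{k-1} + N_{k-1}.
  N_0 = 2
  N_1 = 2 + 2 + 2 = 6
  N_2 = 2 + 6 + 6 = 14
So there are 14 ground terms available for substitution.
The clause has 1 distinct variable (w), which appears in the body. In the free term algebra distinct substitutions yield syntactically distinct ground instances.
Number of ground instances = 14.

14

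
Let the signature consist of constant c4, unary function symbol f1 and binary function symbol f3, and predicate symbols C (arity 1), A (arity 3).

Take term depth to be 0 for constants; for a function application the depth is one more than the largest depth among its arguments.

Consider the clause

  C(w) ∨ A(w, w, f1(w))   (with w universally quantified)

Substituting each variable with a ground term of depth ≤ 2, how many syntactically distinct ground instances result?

Ground terms of depth ≤ 2:
  Count level by level. With function symbols f1/1, f3/2, the terms of depth ≤ k are the 1 constant together with each function applied to depth-≤(k−1) tuples, so N_k = 1 + N_{k-1} + N_{k-1}^2.
  N_0 = 1
  N_1 = 1 + 1 + 1^2 = 3
  N_2 = 1 + 3 + 3^2 = 13
So there are 13 ground terms available for substitution.
The body mentions the single quantified variable w; since ground terms form a free algebra, no two substitutions collapse to the same formula.
Number of ground instances = 13.

13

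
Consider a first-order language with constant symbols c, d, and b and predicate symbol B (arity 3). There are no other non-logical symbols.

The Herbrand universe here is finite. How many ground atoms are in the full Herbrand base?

27

With no function symbols, the Herbrand universe is just the 3 constants.
Ground atoms per predicate: B: 3^3 = 27.
Herbrand base size = 27 = 27.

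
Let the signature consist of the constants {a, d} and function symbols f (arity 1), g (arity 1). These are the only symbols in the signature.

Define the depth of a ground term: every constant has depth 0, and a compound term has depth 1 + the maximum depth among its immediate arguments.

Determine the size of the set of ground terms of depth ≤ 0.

2

Let N_k count ground terms of depth at most k. Each non-constant term of depth ≤ k is some function symbol applied to depth-≤(k−1) arguments, giving N_k = 2 + N_{k-1} + N_{k-1}.
N_0 = 2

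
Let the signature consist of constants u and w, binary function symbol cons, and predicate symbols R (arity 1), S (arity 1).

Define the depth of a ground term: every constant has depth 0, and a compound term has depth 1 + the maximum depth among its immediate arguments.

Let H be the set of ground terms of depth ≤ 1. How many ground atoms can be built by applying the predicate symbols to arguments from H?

12

First count ground terms of depth ≤ 1.
Count level by level. With function symbols cons/2, the terms of depth ≤ k are the 2 constants together with each function applied to depth-≤(k−1) tuples, so N_k = 2 + N_{k-1}^2.
N_0 = 2
N_1 = 2 + 2^2 = 6
Explicitly: u, w, cons(u, u), cons(u, w), cons(w, u), cons(w, w).
So |H| = 6.
Each predicate of arity r yields |H|^r ground atoms (one per choice of an r-tuple from H):
  R: 6;  S: 6
Total ground atoms: 6 + 6 = 12.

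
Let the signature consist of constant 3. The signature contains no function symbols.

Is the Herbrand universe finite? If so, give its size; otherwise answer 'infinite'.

There are no function symbols, so the only ground term is the single constant.
The Herbrand universe is {3}, finite with 1 element.

1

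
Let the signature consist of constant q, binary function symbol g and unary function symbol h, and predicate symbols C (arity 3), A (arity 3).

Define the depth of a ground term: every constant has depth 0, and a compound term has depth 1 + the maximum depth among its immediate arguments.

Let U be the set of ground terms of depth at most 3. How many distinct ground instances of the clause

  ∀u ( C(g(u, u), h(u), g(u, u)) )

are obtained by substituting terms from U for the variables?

183

Ground terms of depth ≤ 3:
  Let N_k count ground terms of depth at most k. Each non-constant term of depth ≤ k is some function symbol applied to depth-≤(k−1) arguments, giving N_k = 1 + N_{k-1}^2 + N_{k-1}.
  N_0 = 1
  N_1 = 1 + 1^2 + 1 = 3
  N_2 = 1 + 3^2 + 3 = 13
  N_3 = 1 + 13^2 + 13 = 183
So there are 183 ground terms available for substitution.
There is 1 variable to instantiate (u),  occurring in at least one literal, so different choices give different ground instances.
Number of ground instances = 183.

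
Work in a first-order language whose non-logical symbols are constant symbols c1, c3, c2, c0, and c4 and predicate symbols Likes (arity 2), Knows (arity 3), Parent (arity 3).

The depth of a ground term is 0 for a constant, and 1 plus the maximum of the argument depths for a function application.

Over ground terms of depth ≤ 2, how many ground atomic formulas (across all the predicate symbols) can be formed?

275

First count ground terms of depth ≤ 2.
With no function symbols every ground term is a constant, so there are exactly 5 ground terms at every depth bound.
N_0 = 5
N_1 = 5
N_2 = 5
So |H| = 5.
Each predicate of arity r yields |H|^r ground atoms (one per choice of an r-tuple from H):
  Likes: 5^2 = 25;  Knows: 5^3 = 125;  Parent: 5^3 = 125
Total ground atoms: 25 + 125 + 125 = 275.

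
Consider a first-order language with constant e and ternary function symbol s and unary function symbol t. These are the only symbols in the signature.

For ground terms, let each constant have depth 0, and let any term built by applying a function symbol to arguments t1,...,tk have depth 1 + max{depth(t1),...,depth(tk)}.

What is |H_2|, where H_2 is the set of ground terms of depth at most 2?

31

Write N_k for the number of ground terms of depth ≤ k. A term of depth ≤ k is either a constant or a function symbol applied to arguments of depth ≤ k−1, so N_k = 1 + N_{k-1}^3 + N_{k-1}.
N_0 = 1
N_1 = 1 + 1^3 + 1 = 3
N_2 = 1 + 3^3 + 3 = 31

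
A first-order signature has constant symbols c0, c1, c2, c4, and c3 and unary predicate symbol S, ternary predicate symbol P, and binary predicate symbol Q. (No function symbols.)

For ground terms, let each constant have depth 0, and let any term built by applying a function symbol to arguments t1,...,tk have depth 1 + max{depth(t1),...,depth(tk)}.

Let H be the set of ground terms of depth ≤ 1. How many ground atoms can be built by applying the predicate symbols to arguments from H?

155

First count ground terms of depth ≤ 1.
With no function symbols every ground term is a constant, so there are exactly 5 ground terms at every depth bound.
N_0 = 5
N_1 = 5
So |H| = 5.
For each predicate symbol, the number of ground atoms is |H| raised to its arity; summing:
  S: 5;  P: 5^3 = 125;  Q: 5^2 = 25
Total ground atoms: 5 + 125 + 25 = 155.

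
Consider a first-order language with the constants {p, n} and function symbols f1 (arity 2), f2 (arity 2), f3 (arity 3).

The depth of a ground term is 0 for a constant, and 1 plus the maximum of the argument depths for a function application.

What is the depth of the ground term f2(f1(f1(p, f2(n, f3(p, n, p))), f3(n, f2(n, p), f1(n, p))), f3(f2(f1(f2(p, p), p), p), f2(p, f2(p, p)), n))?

5

depth(f3(p, n, p)) = 1 + max(0, 0, 0) = 1
depth(f2(n, f3(p, n, p))) = 1 + max(0, 1) = 2
depth(f1(p, f2(n, f3(p, n, p)))) = 1 + max(0, 2) = 3
depth(f2(n, p)) = 1 + max(0, 0) = 1
depth(f1(n, p)) = 1 + max(0, 0) = 1
depth(f3(n, f2(n, p), f1(n, p))) = 1 + max(0, 1, 1) = 2
depth(f1(f1(p, f2(n, f3(p, n, p))), f3(n, f2(n, p), f1(n, p)))) = 1 + max(3, 2) = 4
depth(f2(p, p)) = 1 + max(0, 0) = 1
depth(f1(f2(p, p), p)) = 1 + max(1, 0) = 2
depth(f2(f1(f2(p, p), p), p)) = 1 + max(2, 0) = 3
depth(f2(p, f2(p, p))) = 1 + max(0, 1) = 2
depth(f3(f2(f1(f2(p, p), p), p), f2(p, f2(p, p)), n)) = 1 + max(3, 2, 0) = 4
depth(f2(f1(f1(p, f2(n, f3(p, n, p))), f3(n, f2(n, p), f1(n, p))), f3(f2(f1(f2(p, p), p), p), f2(p, f2(p, p)), n))) = 1 + max(4, 4) = 5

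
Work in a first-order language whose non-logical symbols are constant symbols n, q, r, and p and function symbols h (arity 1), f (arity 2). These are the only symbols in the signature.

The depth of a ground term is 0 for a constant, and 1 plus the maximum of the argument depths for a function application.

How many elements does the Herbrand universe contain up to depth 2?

Let N_k count ground terms of depth at most k. Each non-constant term of depth ≤ k is some function symbol applied to depth-≤(k−1) arguments, giving N_k = 4 + N_{k-1} + N_{k-1}^2.
N_0 = 4
N_1 = 4 + 4 + 4^2 = 24
N_2 = 4 + 24 + 24^2 = 604

604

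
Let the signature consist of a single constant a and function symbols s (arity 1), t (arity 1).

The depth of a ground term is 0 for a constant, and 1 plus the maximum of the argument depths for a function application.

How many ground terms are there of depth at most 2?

7

Let N_k count ground terms of depth at most k. Each non-constant term of depth ≤ k is some function symbol applied to depth-≤(k−1) arguments, giving N_k = 1 + N_{k-1} + N_{k-1}.
N_0 = 1
N_1 = 1 + 1 + 1 = 3
N_2 = 1 + 3 + 3 = 7
Explicitly: a, s(a), s(s(a)), s(t(a)), t(a), t(s(a)), t(t(a)).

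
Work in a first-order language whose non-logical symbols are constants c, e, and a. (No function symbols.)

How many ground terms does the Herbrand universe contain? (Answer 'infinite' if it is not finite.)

There are no function symbols, so every ground term is one of the 3 constants.
The Herbrand universe is {c, e, a}, which is finite with 3 elements.

3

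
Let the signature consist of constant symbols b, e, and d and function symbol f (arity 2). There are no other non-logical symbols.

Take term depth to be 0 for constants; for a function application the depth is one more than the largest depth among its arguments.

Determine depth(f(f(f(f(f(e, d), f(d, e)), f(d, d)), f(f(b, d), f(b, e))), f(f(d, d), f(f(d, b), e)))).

5

depth(f(e, d)) = 1 + max(0, 0) = 1
depth(f(d, e)) = 1 + max(0, 0) = 1
depth(f(f(e, d), f(d, e))) = 1 + max(1, 1) = 2
depth(f(d, d)) = 1 + max(0, 0) = 1
depth(f(f(f(e, d), f(d, e)), f(d, d))) = 1 + max(2, 1) = 3
depth(f(b, d)) = 1 + max(0, 0) = 1
depth(f(b, e)) = 1 + max(0, 0) = 1
depth(f(f(b, d), f(b, e))) = 1 + max(1, 1) = 2
depth(f(f(f(f(e, d), f(d, e)), f(d, d)), f(f(b, d), f(b, e)))) = 1 + max(3, 2) = 4
depth(f(d, b)) = 1 + max(0, 0) = 1
depth(f(f(d, b), e)) = 1 + max(1, 0) = 2
depth(f(f(d, d), f(f(d, b), e))) = 1 + max(1, 2) = 3
depth(f(f(f(f(f(e, d), f(d, e)), f(d, d)), f(f(b, d), f(b, e))), f(f(d, d), f(f(d, b), e)))) = 1 + max(4, 3) = 5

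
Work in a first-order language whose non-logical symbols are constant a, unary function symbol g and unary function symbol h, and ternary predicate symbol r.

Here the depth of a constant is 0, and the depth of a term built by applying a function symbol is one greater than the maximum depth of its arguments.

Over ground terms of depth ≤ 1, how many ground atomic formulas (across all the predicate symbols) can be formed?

First count ground terms of depth ≤ 1.
Count level by level. With function symbols g/1, h/1, the terms of depth ≤ k are the 1 constant together with each function applied to depth-≤(k−1) tuples, so N_k = 1 + N_{k-1} + N_{k-1}.
N_0 = 1
N_1 = 1 + 1 + 1 = 3
Explicitly: a, g(a), h(a).
So |H| = 3.
Each predicate of arity r yields |H|^r ground atoms (one per choice of an r-tuple from H):
  r: 3^3 = 27
Total ground atoms: 27.

27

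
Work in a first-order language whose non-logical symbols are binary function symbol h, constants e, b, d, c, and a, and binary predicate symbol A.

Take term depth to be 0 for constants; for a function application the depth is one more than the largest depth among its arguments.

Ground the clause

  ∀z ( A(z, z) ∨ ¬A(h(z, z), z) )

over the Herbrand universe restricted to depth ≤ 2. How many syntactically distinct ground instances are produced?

905

Ground terms of depth ≤ 2:
  Write N_k for the number of ground terms of depth ≤ k. A term of depth ≤ k is either a constant or a function symbol applied to arguments of depth ≤ k−1, so N_k = 5 + N_{k-1}^2.
  N_0 = 5
  N_1 = 5 + 5^2 = 30
  N_2 = 5 + 30^2 = 905
So there are 905 ground terms available for substitution.
The clause has 1 distinct variable (z), which appears in the body. In the free term algebra distinct substitutions yield syntactically distinct ground instances.
Number of ground instances = 905.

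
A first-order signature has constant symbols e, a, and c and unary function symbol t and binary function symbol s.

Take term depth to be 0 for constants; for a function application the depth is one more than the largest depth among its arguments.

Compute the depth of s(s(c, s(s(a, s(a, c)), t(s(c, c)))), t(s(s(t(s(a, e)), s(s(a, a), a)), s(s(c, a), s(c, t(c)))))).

6

depth(s(a, c)) = 1 + max(0, 0) = 1
depth(s(a, s(a, c))) = 1 + max(0, 1) = 2
depth(s(c, c)) = 1 + max(0, 0) = 1
depth(t(s(c, c))) = 1 + depth(s(c, c)) = 1 + 1 = 2
depth(s(s(a, s(a, c)), t(s(c, c)))) = 1 + max(2, 2) = 3
depth(s(c, s(s(a, s(a, c)), t(s(c, c))))) = 1 + max(0, 3) = 4
depth(s(a, e)) = 1 + max(0, 0) = 1
depth(t(s(a, e))) = 1 + depth(s(a, e)) = 1 + 1 = 2
depth(s(a, a)) = 1 + max(0, 0) = 1
depth(s(s(a, a), a)) = 1 + max(1, 0) = 2
depth(s(t(s(a, e)), s(s(a, a), a))) = 1 + max(2, 2) = 3
depth(s(c, a)) = 1 + max(0, 0) = 1
depth(t(c)) = 1 + depth(c) = 1 + 0 = 1
depth(s(c, t(c))) = 1 + max(0, 1) = 2
depth(s(s(c, a), s(c, t(c)))) = 1 + max(1, 2) = 3
depth(s(s(t(s(a, e)), s(s(a, a), a)), s(s(c, a), s(c, t(c))))) = 1 + max(3, 3) = 4
depth(t(s(s(t(s(a, e)), s(s(a, a), a)), s(s(c, a), s(c, t(c)))))) = 1 + depth(s(s(t(s(a, e)), s(s(a, a), a)), s(s(c, a), s(c, t(c))))) = 1 + 4 = 5
depth(s(s(c, s(s(a, s(a, c)), t(s(c, c)))), t(s(s(t(s(a, e)), s(s(a, a), a)), s(s(c, a), s(c, t(c))))))) = 1 + max(4, 5) = 6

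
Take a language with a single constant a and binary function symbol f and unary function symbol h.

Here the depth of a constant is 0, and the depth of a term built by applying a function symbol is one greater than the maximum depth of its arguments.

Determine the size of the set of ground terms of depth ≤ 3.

Let N_k = |{terms of depth ≤ k}|. Then N_0 = 1 and N_k = 1 + N_{k-1}^2 + N_{k-1} for k ≥ 1 (one summand per function symbol, arity giving the exponent).
N_0 = 1
N_1 = 1 + 1^2 + 1 = 3
N_2 = 1 + 3^2 + 3 = 13
N_3 = 1 + 13^2 + 13 = 183

183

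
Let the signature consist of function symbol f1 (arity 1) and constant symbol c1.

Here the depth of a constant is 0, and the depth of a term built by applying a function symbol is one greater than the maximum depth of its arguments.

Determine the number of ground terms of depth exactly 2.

Count level by level. With function symbols f1/1, the terms of depth ≤ k are the 1 constant together with each function applied to depth-≤(k−1) tuples, so N_k = 1 + N_{k-1}.
N_0 = 1
N_1 = 1 + 1 = 2
N_2 = 1 + 2 = 3
Terms of depth exactly 2: N_2 − N_1 = 3 − 2 = 1.

1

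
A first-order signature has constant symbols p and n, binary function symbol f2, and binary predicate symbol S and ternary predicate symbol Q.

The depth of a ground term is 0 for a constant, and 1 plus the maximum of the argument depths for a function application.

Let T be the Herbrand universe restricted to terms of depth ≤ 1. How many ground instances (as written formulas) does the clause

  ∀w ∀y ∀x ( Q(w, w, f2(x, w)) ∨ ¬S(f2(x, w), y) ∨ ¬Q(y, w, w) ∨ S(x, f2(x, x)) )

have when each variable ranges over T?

216

Ground terms of depth ≤ 1:
  Write N_k for the number of ground terms of depth ≤ k. A term of depth ≤ k is either a constant or a function symbol applied to arguments of depth ≤ k−1, so N_k = 2 + N_{k-1}^2.
  N_0 = 2
  N_1 = 2 + 2^2 = 6
So there are 6 ground terms available for substitution.
There are 3 variables to instantiate (w, y, x), each occurring in at least one literal, so different choices give different ground instances.
Number of ground instances = 6^3 = 216.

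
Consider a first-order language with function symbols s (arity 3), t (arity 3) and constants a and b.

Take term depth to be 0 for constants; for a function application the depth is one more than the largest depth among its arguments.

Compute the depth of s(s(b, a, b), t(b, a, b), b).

2

depth(s(b, a, b)) = 1 + max(0, 0, 0) = 1
depth(t(b, a, b)) = 1 + max(0, 0, 0) = 1
depth(s(s(b, a, b), t(b, a, b), b)) = 1 + max(1, 1, 0) = 2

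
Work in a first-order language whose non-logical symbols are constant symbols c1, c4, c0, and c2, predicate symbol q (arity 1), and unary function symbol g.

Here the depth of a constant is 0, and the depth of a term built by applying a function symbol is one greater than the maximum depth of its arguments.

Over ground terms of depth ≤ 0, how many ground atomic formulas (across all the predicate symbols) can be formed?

4

First count ground terms of depth ≤ 0.
Let N_k count ground terms of depth at most k. Each non-constant term of depth ≤ k is some function symbol applied to depth-≤(k−1) arguments, giving N_k = 4 + N_{k-1}.
N_0 = 4
Explicitly: c1, c4, c0, c2.
So |H| = 4.
Ground atoms are formed by filling each argument slot of a predicate with a term from H, so an r-ary predicate gives |H|^r atoms:
  q: 4
Total ground atoms: 4.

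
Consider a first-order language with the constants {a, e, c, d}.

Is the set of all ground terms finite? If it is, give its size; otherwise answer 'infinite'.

There are no function symbols, so every ground term is one of the 4 constants.
The Herbrand universe is {a, e, c, d}, which is finite with 4 elements.

4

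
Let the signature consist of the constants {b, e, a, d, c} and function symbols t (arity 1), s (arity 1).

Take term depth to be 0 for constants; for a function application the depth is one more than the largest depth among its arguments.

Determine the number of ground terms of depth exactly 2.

20

Let N_k = |{terms of depth ≤ k}|. Then N_0 = 5 and N_k = 5 + N_{k-1} + N_{k-1} for k ≥ 1 (one summand per function symbol, arity giving the exponent).
N_0 = 5
N_1 = 5 + 5 + 5 = 15
N_2 = 5 + 15 + 15 = 35
Terms of depth exactly 2: N_2 − N_1 = 35 − 15 = 20.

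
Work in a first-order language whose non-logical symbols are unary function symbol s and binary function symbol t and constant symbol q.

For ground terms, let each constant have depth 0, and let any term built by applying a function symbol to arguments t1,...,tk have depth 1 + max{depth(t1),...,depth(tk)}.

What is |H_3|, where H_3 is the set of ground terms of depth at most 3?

183

Let N_k count ground terms of depth at most k. Each non-constant term of depth ≤ k is some function symbol applied to depth-≤(k−1) arguments, giving N_k = 1 + N_{k-1} + N_{k-1}^2.
N_0 = 1
N_1 = 1 + 1 + 1^2 = 3
N_2 = 1 + 3 + 3^2 = 13
N_3 = 1 + 13 + 13^2 = 183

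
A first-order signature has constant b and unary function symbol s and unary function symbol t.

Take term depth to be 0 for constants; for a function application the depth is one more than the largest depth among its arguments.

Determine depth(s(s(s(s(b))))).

4

depth(s(b)) = 1 + depth(b) = 1 + 0 = 1
depth(s(s(b))) = 1 + depth(s(b)) = 1 + 1 = 2
depth(s(s(s(b)))) = 1 + depth(s(s(b))) = 1 + 2 = 3
depth(s(s(s(s(b))))) = 1 + depth(s(s(s(b)))) = 1 + 3 = 4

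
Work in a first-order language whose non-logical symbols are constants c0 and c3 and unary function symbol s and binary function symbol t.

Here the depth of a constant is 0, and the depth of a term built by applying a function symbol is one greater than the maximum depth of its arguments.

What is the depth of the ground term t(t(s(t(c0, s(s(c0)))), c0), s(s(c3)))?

6

depth(s(c0)) = 1 + depth(c0) = 1 + 0 = 1
depth(s(s(c0))) = 1 + depth(s(c0)) = 1 + 1 = 2
depth(t(c0, s(s(c0)))) = 1 + max(0, 2) = 3
depth(s(t(c0, s(s(c0))))) = 1 + depth(t(c0, s(s(c0)))) = 1 + 3 = 4
depth(t(s(t(c0, s(s(c0)))), c0)) = 1 + max(4, 0) = 5
depth(s(c3)) = 1 + depth(c3) = 1 + 0 = 1
depth(s(s(c3))) = 1 + depth(s(c3)) = 1 + 1 = 2
depth(t(t(s(t(c0, s(s(c0)))), c0), s(s(c3)))) = 1 + max(5, 2) = 6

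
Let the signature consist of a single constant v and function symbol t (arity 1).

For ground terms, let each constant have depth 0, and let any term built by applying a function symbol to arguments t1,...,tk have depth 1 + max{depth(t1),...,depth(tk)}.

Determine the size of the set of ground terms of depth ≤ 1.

Count level by level. With function symbols t/1, the terms of depth ≤ k are the 1 constant together with each function applied to depth-≤(k−1) tuples, so N_k = 1 + N_{k-1}.
N_0 = 1
N_1 = 1 + 1 = 2

2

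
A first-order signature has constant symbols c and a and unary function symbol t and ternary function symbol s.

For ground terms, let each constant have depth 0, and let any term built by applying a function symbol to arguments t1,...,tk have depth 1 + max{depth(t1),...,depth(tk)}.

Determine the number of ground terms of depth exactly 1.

Write N_k for the number of ground terms of depth ≤ k. A term of depth ≤ k is either a constant or a function symbol applied to arguments of depth ≤ k−1, so N_k = 2 + N_{k-1} + N_{k-1}^3.
N_0 = 2
N_1 = 2 + 2 + 2^3 = 12
Terms of depth exactly 1: N_1 − N_0 = 12 − 2 = 10.

10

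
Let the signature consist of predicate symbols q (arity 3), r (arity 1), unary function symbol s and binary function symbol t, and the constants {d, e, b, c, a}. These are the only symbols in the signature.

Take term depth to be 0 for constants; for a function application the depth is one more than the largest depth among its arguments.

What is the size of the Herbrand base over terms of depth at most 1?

42910

First count ground terms of depth ≤ 1.
If N_k denotes the number of depth-≤k ground terms, the 5 constants give N_0 = 5, and each function symbol of arity r contributes N_{k-1}^r new terms at level k: N_k = 5 + N_{k-1} + N_{k-1}^2.
N_0 = 5
N_1 = 5 + 5 + 5^2 = 35
So |H| = 35.
A ground atom is a predicate applied to a tuple of terms from H, so the count is the sum over predicates of |H|^arity:
  q: 35^3 = 42875;  r: 35
Total ground atoms: 42875 + 35 = 42910.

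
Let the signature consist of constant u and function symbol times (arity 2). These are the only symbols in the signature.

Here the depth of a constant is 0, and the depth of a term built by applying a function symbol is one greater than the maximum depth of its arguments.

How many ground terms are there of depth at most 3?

26

Let N_k = |{terms of depth ≤ k}|. Then N_0 = 1 and N_k = 1 + N_{k-1}^2 for k ≥ 1 (one summand per function symbol, arity giving the exponent).
N_0 = 1
N_1 = 1 + 1^2 = 2
N_2 = 1 + 2^2 = 5
N_3 = 1 + 5^2 = 26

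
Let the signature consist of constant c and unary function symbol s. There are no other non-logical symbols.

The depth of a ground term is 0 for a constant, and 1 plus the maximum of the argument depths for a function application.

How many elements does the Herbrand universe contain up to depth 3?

4

Write N_k for the number of ground terms of depth ≤ k. A term of depth ≤ k is either a constant or a function symbol applied to arguments of depth ≤ k−1, so N_k = 1 + N_{k-1}.
N_0 = 1
N_1 = 1 + 1 = 2
N_2 = 1 + 2 = 3
N_3 = 1 + 3 = 4
Explicitly: c, s(c), s(s(c)), s(s(s(c))).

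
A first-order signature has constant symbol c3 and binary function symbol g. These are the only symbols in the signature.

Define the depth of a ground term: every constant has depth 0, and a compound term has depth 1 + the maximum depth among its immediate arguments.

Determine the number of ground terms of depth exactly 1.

1

Write N_k for the number of ground terms of depth ≤ k. A term of depth ≤ k is either a constant or a function symbol applied to arguments of depth ≤ k−1, so N_k = 1 + N_{k-1}^2.
N_0 = 1
N_1 = 1 + 1^2 = 2
Terms of depth exactly 1: N_1 − N_0 = 2 − 1 = 1.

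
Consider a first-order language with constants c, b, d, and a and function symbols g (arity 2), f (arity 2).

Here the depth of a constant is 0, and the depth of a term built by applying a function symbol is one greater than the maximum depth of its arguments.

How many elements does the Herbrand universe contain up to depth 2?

2596

Let N_k count ground terms of depth at most k. Each non-constant term of depth ≤ k is some function symbol applied to depth-≤(k−1) arguments, giving N_k = 4 + N_{k-1}^2 + N_{k-1}^2.
N_0 = 4
N_1 = 4 + 4^2 + 4^2 = 36
N_2 = 4 + 36^2 + 36^2 = 2596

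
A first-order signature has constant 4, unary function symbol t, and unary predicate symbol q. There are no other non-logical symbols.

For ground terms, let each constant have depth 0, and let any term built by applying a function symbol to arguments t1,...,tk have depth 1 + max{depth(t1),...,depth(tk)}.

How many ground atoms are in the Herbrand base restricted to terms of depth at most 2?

3

First count ground terms of depth ≤ 2.
Count level by level. With function symbols t/1, the terms of depth ≤ k are the 1 constant together with each function applied to depth-≤(k−1) tuples, so N_k = 1 + N_{k-1}.
N_0 = 1
N_1 = 1 + 1 = 2
N_2 = 1 + 2 = 3
Explicitly: 4, t(4), t(t(4)).
So |H| = 3.
Each predicate of arity r yields |H|^r ground atoms (one per choice of an r-tuple from H):
  q: 3
Total ground atoms: 3.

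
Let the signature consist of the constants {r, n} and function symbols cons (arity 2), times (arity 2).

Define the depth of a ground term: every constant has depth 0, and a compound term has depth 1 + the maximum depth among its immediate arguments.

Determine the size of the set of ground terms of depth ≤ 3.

If N_k denotes the number of depth-≤k ground terms, the 2 constants give N_0 = 2, and each function symbol of arity r contributes N_{k-1}^r new terms at level k: N_k = 2 + N_{k-1}^2 + N_{k-1}^2.
N_0 = 2
N_1 = 2 + 2^2 + 2^2 = 10
N_2 = 2 + 10^2 + 10^2 = 202
N_3 = 2 + 202^2 + 202^2 = 81610

81610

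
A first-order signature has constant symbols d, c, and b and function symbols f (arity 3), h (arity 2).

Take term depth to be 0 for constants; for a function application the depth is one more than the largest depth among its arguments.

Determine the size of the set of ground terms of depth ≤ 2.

60843

Let N_k = |{terms of depth ≤ k}|. Then N_0 = 3 and N_k = 3 + N_{k-1}^3 + N_{k-1}^2 for k ≥ 1 (one summand per function symbol, arity giving the exponent).
N_0 = 3
N_1 = 3 + 3^3 + 3^2 = 39
N_2 = 3 + 39^3 + 39^2 = 60843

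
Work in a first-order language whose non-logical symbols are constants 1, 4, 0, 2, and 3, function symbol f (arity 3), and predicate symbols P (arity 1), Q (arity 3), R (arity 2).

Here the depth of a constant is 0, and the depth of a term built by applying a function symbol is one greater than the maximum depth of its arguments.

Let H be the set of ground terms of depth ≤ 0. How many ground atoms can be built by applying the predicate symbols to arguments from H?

First count ground terms of depth ≤ 0.
Write N_k for the number of ground terms of depth ≤ k. A term of depth ≤ k is either a constant or a function symbol applied to arguments of depth ≤ k−1, so N_k = 5 + N_{k-1}^3.
N_0 = 5
Explicitly: 1, 4, 0, 2, 3.
So |H| = 5.
Each predicate of arity r yields |H|^r ground atoms (one per choice of an r-tuple from H):
  P: 5;  Q: 5^3 = 125;  R: 5^2 = 25
Total ground atoms: 5 + 125 + 25 = 155.

155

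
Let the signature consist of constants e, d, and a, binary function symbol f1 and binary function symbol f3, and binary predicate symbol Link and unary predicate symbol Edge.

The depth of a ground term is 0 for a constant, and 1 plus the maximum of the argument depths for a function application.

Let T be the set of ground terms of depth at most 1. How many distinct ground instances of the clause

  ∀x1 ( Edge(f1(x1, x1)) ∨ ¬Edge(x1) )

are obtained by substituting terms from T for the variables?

21

Ground terms of depth ≤ 1:
  If N_k denotes the number of depth-≤k ground terms, the 3 constants give N_0 = 3, and each function symbol of arity r contributes N_{k-1}^r new terms at level k: N_k = 3 + N_{k-1}^2 + N_{k-1}^2.
  N_0 = 3
  N_1 = 3 + 3^2 + 3^2 = 21
So there are 21 ground terms available for substitution.
The variable x1 ranges independently over the available ground terms, and distinct assignments produce distinct instances.
Number of ground instances = 21.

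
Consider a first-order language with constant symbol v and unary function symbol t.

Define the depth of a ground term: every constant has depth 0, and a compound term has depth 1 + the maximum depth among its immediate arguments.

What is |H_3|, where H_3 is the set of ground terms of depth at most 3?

Count level by level. With function symbols t/1, the terms of depth ≤ k are the 1 constant together with each function applied to depth-≤(k−1) tuples, so N_k = 1 + N_{k-1}.
N_0 = 1
N_1 = 1 + 1 = 2
N_2 = 1 + 2 = 3
N_3 = 1 + 3 = 4
Explicitly: v, t(v), t(t(v)), t(t(t(v))).

4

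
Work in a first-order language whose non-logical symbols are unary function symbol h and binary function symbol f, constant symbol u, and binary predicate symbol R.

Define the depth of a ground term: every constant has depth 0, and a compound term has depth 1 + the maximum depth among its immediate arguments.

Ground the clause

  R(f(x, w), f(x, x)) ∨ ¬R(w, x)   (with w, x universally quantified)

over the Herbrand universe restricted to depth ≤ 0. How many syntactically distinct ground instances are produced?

1

Ground terms of depth ≤ 0:
  Write N_k for the number of ground terms of depth ≤ k. A term of depth ≤ k is either a constant or a function symbol applied to arguments of depth ≤ k−1, so N_k = 1 + N_{k-1} + N_{k-1}^2.
  N_0 = 1
  Explicitly: u.
So there is exactly 1 ground term available for substitution.
Each of w, x ranges independently over the available ground terms, and distinct assignments produce distinct instances.
Number of ground instances = 1^2 = 1.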